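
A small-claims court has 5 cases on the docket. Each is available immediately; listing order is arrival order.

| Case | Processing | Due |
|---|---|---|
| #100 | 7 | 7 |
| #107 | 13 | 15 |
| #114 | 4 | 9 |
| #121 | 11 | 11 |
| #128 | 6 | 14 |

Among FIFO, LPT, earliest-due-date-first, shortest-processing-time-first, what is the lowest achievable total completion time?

FIFO (arrival order): #100 #107 #114 #121 #128.
#100: 0→7
#107: 7→20
#114: 20→24
#121: 24→35
#128: 35→41
Sum = 7+20+24+35+41 = 127.
LPT (decreasing processing time): #107 #121 #100 #128 #114.
#107: 0→13
#121: 13→24
#100: 24→31
#128: 31→37
#114: 37→41
Sum = 13+24+31+37+41 = 146.
EDD (increasing due date): #100 #114 #121 #128 #107.
#100: 0→7
#114: 7→11
#121: 11→22
#128: 22→28
#107: 28→41
Sum = 7+11+22+28+41 = 109.
SPT (increasing processing time): #114 #128 #100 #121 #107.
#114: 0→4
#128: 4→10
#100: 10→17
#121: 17→28
#107: 28→41
Sum = 4+10+17+28+41 = 100.
FIFO 127, LPT 146, EDD 109, SPT 100 → minimum 100.

100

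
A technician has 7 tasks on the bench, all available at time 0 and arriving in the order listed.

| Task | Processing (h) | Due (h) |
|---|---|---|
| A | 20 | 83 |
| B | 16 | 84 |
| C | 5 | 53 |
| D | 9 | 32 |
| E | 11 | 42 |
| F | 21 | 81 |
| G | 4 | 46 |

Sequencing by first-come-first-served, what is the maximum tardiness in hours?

FIFO (arrival order): A B C D E F G.
A: 0→20, due 83, tardiness 0
B: 20→36, due 84, tardiness 0
C: 36→41, due 53, tardiness 0
D: 41→50, due 32, tardiness 18
E: 50→61, due 42, tardiness 19
F: 61→82, due 81, tardiness 1
G: 82→86, due 46, tardiness 40
Maximum = 40.

40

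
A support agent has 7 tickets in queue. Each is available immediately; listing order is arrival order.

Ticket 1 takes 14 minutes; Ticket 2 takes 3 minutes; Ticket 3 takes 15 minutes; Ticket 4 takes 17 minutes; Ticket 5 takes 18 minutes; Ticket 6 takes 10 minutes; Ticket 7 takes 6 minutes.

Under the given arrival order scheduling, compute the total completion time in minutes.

FIFO (arrival order): Ticket 1 Ticket 2 Ticket 3 Ticket 4 Ticket 5 Ticket 6 Ticket 7.
Ticket 1: 0→14
Ticket 2: 14→17
Ticket 3: 17→32
Ticket 4: 32→49
Ticket 5: 49→67
Ticket 6: 67→77
Ticket 7: 77→83
Sum = 14+17+32+49+67+77+83 = 339.

339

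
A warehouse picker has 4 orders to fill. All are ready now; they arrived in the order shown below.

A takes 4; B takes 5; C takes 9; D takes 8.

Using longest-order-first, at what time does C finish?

9

LPT (decreasing processing time): C D B A.
C: 0→9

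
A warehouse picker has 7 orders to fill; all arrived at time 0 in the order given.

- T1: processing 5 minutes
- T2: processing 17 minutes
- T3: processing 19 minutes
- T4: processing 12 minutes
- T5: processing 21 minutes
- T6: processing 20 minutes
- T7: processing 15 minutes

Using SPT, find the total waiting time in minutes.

SPT (increasing processing time): T1 T4 T7 T2 T3 T6 T5.
T1: waits 0, runs 0→5
T4: waits 5, runs 5→17
T7: waits 17, runs 17→32
T2: waits 32, runs 32→49
T3: waits 49, runs 49→68
T6: waits 68, runs 68→88
T5: waits 88, runs 88→109
Sum = 0+5+17+32+49+68+88 = 259.

259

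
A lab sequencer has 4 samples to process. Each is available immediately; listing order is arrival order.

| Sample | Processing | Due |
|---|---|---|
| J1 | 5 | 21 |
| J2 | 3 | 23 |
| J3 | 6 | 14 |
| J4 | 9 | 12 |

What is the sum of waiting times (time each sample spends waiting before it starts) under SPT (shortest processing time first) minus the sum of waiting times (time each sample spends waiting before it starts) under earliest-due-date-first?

-19

SPT (increasing processing time): J2 J1 J3 J4.
J2: waits 0, runs 0→3
J1: waits 3, runs 3→8
J3: waits 8, runs 8→14
J4: waits 14, runs 14→23
Sum = 0+3+8+14 = 25.
EDD (increasing due date): J4 J3 J1 J2.
J4: waits 0, runs 0→9
J3: waits 9, runs 9→15
J1: waits 15, runs 15→20
J2: waits 20, runs 20→23
Sum = 0+9+15+20 = 44.
Difference = 25 − 44 = -19.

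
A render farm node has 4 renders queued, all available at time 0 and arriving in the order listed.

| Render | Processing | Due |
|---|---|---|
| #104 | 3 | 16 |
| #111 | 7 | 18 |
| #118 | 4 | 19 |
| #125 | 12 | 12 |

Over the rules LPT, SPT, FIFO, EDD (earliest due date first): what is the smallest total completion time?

50

LPT (decreasing processing time): #125 #111 #118 #104.
#125: 0→12
#111: 12→19
#118: 19→23
#104: 23→26
Sum = 12+19+23+26 = 80.
SPT (increasing processing time): #104 #118 #111 #125.
#104: 0→3
#118: 3→7
#111: 7→14
#125: 14→26
Sum = 3+7+14+26 = 50.
FIFO (arrival order): #104 #111 #118 #125.
#104: 0→3
#111: 3→10
#118: 10→14
#125: 14→26
Sum = 3+10+14+26 = 53.
EDD (increasing due date): #125 #104 #111 #118.
#125: 0→12
#104: 12→15
#111: 15→22
#118: 22→26
Sum = 12+15+22+26 = 75.
LPT 80, SPT 50, FIFO 53, EDD 75 → minimum 50.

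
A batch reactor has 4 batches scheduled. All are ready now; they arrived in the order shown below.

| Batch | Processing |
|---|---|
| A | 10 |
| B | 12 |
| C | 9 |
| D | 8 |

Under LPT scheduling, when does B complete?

LPT (decreasing processing time): B A C D.
B: 0→12

12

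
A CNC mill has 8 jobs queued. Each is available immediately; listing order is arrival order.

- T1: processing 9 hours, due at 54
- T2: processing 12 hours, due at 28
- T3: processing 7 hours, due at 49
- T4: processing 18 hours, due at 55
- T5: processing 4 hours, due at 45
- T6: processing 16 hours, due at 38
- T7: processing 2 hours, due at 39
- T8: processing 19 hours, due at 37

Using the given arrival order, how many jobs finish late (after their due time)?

4

FIFO (arrival order): T1 T2 T3 T4 T5 T6 T7 T8.
T1: 0→9, due 54, tardiness 0
T2: 9→21, due 28, tardiness 0
T3: 21→28, due 49, tardiness 0
T4: 28→46, due 55, tardiness 0
T5: 46→50, due 45, tardiness 5
T6: 50→66, due 38, tardiness 28
T7: 66→68, due 39, tardiness 29
T8: 68→87, due 37, tardiness 50
Late jobs: 4.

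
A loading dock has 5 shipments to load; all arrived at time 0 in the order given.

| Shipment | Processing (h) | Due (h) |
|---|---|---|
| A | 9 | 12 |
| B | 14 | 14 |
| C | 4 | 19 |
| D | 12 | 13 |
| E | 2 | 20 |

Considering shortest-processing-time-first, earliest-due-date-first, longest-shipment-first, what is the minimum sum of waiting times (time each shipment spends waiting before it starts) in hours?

50

SPT (increasing processing time): E C A D B.
E: waits 0, runs 0→2
C: waits 2, runs 2→6
A: waits 6, runs 6→15
D: waits 15, runs 15→27
B: waits 27, runs 27→41
Sum = 0+2+6+15+27 = 50.
EDD (increasing due date): A D B C E.
A: waits 0, runs 0→9
D: waits 9, runs 9→21
B: waits 21, runs 21→35
C: waits 35, runs 35→39
E: waits 39, runs 39→41
Sum = 0+9+21+35+39 = 104.
LPT (decreasing processing time): B D A C E.
B: waits 0, runs 0→14
D: waits 14, runs 14→26
A: waits 26, runs 26→35
C: waits 35, runs 35→39
E: waits 39, runs 39→41
Sum = 0+14+26+35+39 = 114.
SPT 50, EDD 104, LPT 114 → minimum 50.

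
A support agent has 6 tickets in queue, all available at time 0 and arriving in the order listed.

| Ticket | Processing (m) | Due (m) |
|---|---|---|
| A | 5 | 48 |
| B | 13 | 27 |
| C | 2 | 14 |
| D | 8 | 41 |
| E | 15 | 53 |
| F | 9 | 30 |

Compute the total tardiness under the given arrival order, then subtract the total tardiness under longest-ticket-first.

-24

FIFO (arrival order): A B C D E F.
A: 0→5, due 48, tardiness 0
B: 5→18, due 27, tardiness 0
C: 18→20, due 14, tardiness 6
D: 20→28, due 41, tardiness 0
E: 28→43, due 53, tardiness 0
F: 43→52, due 30, tardiness 22
Sum = 0+0+6+0+0+22 = 28.
LPT (decreasing processing time): E B F D A C.
E: 0→15, due 53, tardiness 0
B: 15→28, due 27, tardiness 1
F: 28→37, due 30, tardiness 7
D: 37→45, due 41, tardiness 4
A: 45→50, due 48, tardiness 2
C: 50→52, due 14, tardiness 38
Sum = 0+1+7+4+2+38 = 52.
Difference = 28 − 52 = -24.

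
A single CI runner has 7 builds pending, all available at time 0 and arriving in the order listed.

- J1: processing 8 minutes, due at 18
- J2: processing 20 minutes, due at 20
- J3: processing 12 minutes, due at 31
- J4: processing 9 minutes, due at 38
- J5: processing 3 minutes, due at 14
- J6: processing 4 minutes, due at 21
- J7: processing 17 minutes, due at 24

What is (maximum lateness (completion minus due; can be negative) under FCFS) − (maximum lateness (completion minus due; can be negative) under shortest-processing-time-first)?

FIFO (arrival order): J1 J2 J3 J4 J5 J6 J7.
J1: 0→8, due 18, lateness -10
J2: 8→28, due 20, lateness 8
J3: 28→40, due 31, lateness 9
J4: 40→49, due 38, lateness 11
J5: 49→52, due 14, lateness 38
J6: 52→56, due 21, lateness 35
J7: 56→73, due 24, lateness 49
Maximum = 49.
SPT (increasing processing time): J5 J6 J1 J4 J3 J7 J2.
J5: 0→3, due 14, lateness -11
J6: 3→7, due 21, lateness -14
J1: 7→15, due 18, lateness -3
J4: 15→24, due 38, lateness -14
J3: 24→36, due 31, lateness 5
J7: 36→53, due 24, lateness 29
J2: 53→73, due 20, lateness 53
Maximum = 53.
Difference = 49 − 53 = -4.

-4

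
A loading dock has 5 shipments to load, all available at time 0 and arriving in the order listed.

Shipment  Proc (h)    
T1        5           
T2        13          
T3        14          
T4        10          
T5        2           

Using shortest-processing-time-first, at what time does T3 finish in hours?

44

SPT (increasing processing time): T5 T1 T4 T2 T3.
T5: 0→2
T1: 2→7
T4: 7→17
T2: 17→30
T3: 30→44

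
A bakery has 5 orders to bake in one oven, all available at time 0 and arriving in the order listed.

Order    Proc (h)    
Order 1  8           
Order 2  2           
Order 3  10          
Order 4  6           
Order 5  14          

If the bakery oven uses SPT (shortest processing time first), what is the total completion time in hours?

92

SPT (increasing processing time): Order 2 Order 4 Order 1 Order 3 Order 5.
Order 2: 0→2
Order 4: 2→8
Order 1: 8→16
Order 3: 16→26
Order 5: 26→40
Sum = 2+8+16+26+40 = 92.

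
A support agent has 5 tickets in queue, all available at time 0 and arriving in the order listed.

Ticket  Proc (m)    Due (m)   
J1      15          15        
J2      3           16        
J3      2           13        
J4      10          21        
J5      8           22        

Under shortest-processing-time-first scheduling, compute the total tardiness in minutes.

SPT (increasing processing time): J3 J2 J5 J4 J1.
J3: 0→2, due 13, tardiness 0
J2: 2→5, due 16, tardiness 0
J5: 5→13, due 22, tardiness 0
J4: 13→23, due 21, tardiness 2
J1: 23→38, due 15, tardiness 23
Sum = 0+0+0+2+23 = 25.

25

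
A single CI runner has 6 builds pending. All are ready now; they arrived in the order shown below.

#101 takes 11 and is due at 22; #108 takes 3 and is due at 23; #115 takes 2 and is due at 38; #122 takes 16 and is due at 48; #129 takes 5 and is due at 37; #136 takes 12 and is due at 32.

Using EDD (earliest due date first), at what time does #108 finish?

EDD (increasing due date): #101 #108 #136 #129 #115 #122.
#101: 0→11
#108: 11→14

14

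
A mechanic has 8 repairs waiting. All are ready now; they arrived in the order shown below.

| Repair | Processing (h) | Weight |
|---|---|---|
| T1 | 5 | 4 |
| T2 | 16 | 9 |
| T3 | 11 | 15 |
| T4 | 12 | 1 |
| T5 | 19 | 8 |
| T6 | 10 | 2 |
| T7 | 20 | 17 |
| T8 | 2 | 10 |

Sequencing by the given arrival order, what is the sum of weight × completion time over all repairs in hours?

3914

FIFO (arrival order): T1 T2 T3 T4 T5 T6 T7 T8.
T1: finishes 5, weight 4, w·C = 20
T2: finishes 21, weight 9, w·C = 189
T3: finishes 32, weight 15, w·C = 480
T4: finishes 44, weight 1, w·C = 44
T5: finishes 63, weight 8, w·C = 504
T6: finishes 73, weight 2, w·C = 146
T7: finishes 93, weight 17, w·C = 1581
T8: finishes 95, weight 10, w·C = 950
Sum = 20+189+480+44+504+146+1581+950 = 3914.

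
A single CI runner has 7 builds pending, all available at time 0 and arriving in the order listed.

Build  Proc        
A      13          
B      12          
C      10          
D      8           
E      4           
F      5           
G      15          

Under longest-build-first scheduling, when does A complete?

LPT (decreasing processing time): G A B C D F E.
G: 0→15
A: 15→28

28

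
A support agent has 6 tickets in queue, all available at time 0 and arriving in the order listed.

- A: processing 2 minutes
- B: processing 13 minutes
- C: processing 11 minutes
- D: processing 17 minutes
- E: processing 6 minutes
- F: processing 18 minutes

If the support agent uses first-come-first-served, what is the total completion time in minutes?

202

FIFO (arrival order): A B C D E F.
A: 0→2
B: 2→15
C: 15→26
D: 26→43
E: 43→49
F: 49→67
Sum = 2+15+26+43+49+67 = 202.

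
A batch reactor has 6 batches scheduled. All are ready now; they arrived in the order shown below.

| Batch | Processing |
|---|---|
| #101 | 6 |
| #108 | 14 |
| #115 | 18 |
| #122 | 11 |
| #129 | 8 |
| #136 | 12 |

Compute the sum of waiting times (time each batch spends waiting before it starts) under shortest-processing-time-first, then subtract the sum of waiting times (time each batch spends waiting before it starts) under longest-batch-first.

-79

SPT (increasing processing time): #101 #129 #122 #136 #108 #115.
#101: waits 0, runs 0→6
#129: waits 6, runs 6→14
#122: waits 14, runs 14→25
#136: waits 25, runs 25→37
#108: waits 37, runs 37→51
#115: waits 51, runs 51→69
Sum = 0+6+14+25+37+51 = 133.
LPT (decreasing processing time): #115 #108 #136 #122 #129 #101.
#115: waits 0, runs 0→18
#108: waits 18, runs 18→32
#136: waits 32, runs 32→44
#122: waits 44, runs 44→55
#129: waits 55, runs 55→63
#101: waits 63, runs 63→69
Sum = 0+18+32+44+55+63 = 212.
Difference = 133 − 212 = -79.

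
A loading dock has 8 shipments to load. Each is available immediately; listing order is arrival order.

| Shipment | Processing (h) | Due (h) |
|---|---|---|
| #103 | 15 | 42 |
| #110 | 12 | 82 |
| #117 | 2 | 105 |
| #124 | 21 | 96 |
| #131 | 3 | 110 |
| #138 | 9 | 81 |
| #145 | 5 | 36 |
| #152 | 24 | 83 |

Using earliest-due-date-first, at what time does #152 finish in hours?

EDD (increasing due date): #145 #103 #138 #110 #152 #124 #117 #131.
#145: 0→5
#103: 5→20
#138: 20→29
#110: 29→41
#152: 41→65

65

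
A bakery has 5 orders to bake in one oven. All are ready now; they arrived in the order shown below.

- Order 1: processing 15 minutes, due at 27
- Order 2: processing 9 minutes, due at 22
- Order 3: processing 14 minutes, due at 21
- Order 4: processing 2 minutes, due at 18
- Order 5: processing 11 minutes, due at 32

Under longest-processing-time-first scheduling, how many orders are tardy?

LPT (decreasing processing time): Order 1 Order 3 Order 5 Order 2 Order 4.
Order 1: 0→15, due 27, tardiness 0
Order 3: 15→29, due 21, tardiness 8
Order 5: 29→40, due 32, tardiness 8
Order 2: 40→49, due 22, tardiness 27
Order 4: 49→51, due 18, tardiness 33
Late orders: 4.

4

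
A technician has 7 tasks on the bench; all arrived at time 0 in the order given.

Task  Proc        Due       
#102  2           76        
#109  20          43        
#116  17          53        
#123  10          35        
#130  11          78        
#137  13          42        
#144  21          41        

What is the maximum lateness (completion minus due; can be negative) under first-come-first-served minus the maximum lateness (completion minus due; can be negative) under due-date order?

25

FIFO (arrival order): #102 #109 #116 #123 #130 #137 #144.
#102: 0→2, due 76, lateness -74
#109: 2→22, due 43, lateness -21
#116: 22→39, due 53, lateness -14
#123: 39→49, due 35, lateness 14
#130: 49→60, due 78, lateness -18
#137: 60→73, due 42, lateness 31
#144: 73→94, due 41, lateness 53
Maximum = 53.
EDD (increasing due date): #123 #144 #137 #109 #116 #102 #130.
#123: 0→10, due 35, lateness -25
#144: 10→31, due 41, lateness -10
#137: 31→44, due 42, lateness 2
#109: 44→64, due 43, lateness 21
#116: 64→81, due 53, lateness 28
#102: 81→83, due 76, lateness 7
#130: 83→94, due 78, lateness 16
Maximum = 28.
Difference = 53 − 28 = 25.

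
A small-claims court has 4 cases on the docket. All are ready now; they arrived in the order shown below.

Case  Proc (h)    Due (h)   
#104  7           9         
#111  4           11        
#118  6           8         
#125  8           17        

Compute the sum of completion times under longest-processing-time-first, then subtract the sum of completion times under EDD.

LPT (decreasing processing time): #125 #104 #118 #111.
#125: 0→8
#104: 8→15
#118: 15→21
#111: 21→25
Sum = 8+15+21+25 = 69.
EDD (increasing due date): #118 #104 #111 #125.
#118: 0→6
#104: 6→13
#111: 13→17
#125: 17→25
Sum = 6+13+17+25 = 61.
Difference = 69 − 61 = 8.

8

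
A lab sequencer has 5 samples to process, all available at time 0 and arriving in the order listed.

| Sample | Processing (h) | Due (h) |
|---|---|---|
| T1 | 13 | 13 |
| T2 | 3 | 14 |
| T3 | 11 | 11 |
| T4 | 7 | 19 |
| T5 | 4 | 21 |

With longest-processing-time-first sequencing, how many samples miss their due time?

LPT (decreasing processing time): T1 T3 T4 T5 T2.
T1: 0→13, due 13, tardiness 0
T3: 13→24, due 11, tardiness 13
T4: 24→31, due 19, tardiness 12
T5: 31→35, due 21, tardiness 14
T2: 35→38, due 14, tardiness 24
Late samples: 4.

4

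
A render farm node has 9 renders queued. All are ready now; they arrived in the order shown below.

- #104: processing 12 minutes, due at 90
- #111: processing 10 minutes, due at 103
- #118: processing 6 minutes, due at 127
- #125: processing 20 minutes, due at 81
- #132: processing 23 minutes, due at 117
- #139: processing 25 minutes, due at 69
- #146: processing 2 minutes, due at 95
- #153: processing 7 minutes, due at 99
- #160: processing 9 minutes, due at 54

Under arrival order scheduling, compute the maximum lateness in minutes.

FIFO (arrival order): #104 #111 #118 #125 #132 #139 #146 #153 #160.
#104: 0→12, due 90, lateness -78
#111: 12→22, due 103, lateness -81
#118: 22→28, due 127, lateness -99
#125: 28→48, due 81, lateness -33
#132: 48→71, due 117, lateness -46
#139: 71→96, due 69, lateness 27
#146: 96→98, due 95, lateness 3
#153: 98→105, due 99, lateness 6
#160: 105→114, due 54, lateness 60
Maximum = 60.

60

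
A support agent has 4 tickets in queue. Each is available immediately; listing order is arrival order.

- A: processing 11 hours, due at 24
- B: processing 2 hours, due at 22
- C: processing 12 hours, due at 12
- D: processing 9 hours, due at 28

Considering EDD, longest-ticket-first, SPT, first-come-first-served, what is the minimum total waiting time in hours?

EDD (increasing due date): C B A D.
C: waits 0, runs 0→12
B: waits 12, runs 12→14
A: waits 14, runs 14→25
D: waits 25, runs 25→34
Sum = 0+12+14+25 = 51.
LPT (decreasing processing time): C A D B.
C: waits 0, runs 0→12
A: waits 12, runs 12→23
D: waits 23, runs 23→32
B: waits 32, runs 32→34
Sum = 0+12+23+32 = 67.
SPT (increasing processing time): B D A C.
B: waits 0, runs 0→2
D: waits 2, runs 2→11
A: waits 11, runs 11→22
C: waits 22, runs 22→34
Sum = 0+2+11+22 = 35.
FIFO (arrival order): A B C D.
A: waits 0, runs 0→11
B: waits 11, runs 11→13
C: waits 13, runs 13→25
D: waits 25, runs 25→34
Sum = 0+11+13+25 = 49.
EDD 51, LPT 67, SPT 35, FIFO 49 → minimum 35.

35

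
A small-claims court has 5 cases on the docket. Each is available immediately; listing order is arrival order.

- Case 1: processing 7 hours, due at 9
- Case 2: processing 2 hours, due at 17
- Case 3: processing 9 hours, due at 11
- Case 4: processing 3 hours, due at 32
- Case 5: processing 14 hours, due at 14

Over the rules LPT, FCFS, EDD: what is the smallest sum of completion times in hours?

LPT (decreasing processing time): Case 5 Case 3 Case 1 Case 4 Case 2.
Case 5: 0→14
Case 3: 14→23
Case 1: 23→30
Case 4: 30→33
Case 2: 33→35
Sum = 14+23+30+33+35 = 135.
FIFO (arrival order): Case 1 Case 2 Case 3 Case 4 Case 5.
Case 1: 0→7
Case 2: 7→9
Case 3: 9→18
Case 4: 18→21
Case 5: 21→35
Sum = 7+9+18+21+35 = 90.
EDD (increasing due date): Case 1 Case 3 Case 5 Case 2 Case 4.
Case 1: 0→7
Case 3: 7→16
Case 5: 16→30
Case 2: 30→32
Case 4: 32→35
Sum = 7+16+30+32+35 = 120.
LPT 135, FIFO 90, EDD 120 → minimum 90.

90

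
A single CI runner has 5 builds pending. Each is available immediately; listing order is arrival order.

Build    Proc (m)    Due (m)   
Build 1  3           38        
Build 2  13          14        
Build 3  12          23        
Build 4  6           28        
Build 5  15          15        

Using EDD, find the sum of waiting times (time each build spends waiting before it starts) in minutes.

127

EDD (increasing due date): Build 2 Build 5 Build 3 Build 4 Build 1.
Build 2: waits 0, runs 0→13
Build 5: waits 13, runs 13→28
Build 3: waits 28, runs 28→40
Build 4: waits 40, runs 40→46
Build 1: waits 46, runs 46→49
Sum = 0+13+28+40+46 = 127.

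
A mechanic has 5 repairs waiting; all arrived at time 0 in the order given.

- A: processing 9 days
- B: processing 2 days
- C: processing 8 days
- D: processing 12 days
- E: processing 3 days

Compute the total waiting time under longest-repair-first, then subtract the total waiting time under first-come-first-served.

24

LPT (decreasing processing time): D A C E B.
D: waits 0, runs 0→12
A: waits 12, runs 12→21
C: waits 21, runs 21→29
E: waits 29, runs 29→32
B: waits 32, runs 32→34
Sum = 0+12+21+29+32 = 94.
FIFO (arrival order): A B C D E.
A: waits 0, runs 0→9
B: waits 9, runs 9→11
C: waits 11, runs 11→19
D: waits 19, runs 19→31
E: waits 31, runs 31→34
Sum = 0+9+11+19+31 = 70.
Difference = 94 − 70 = 24.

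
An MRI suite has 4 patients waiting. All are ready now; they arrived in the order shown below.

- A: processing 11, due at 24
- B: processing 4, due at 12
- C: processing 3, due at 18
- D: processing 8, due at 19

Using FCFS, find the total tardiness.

FIFO (arrival order): A B C D.
A: 0→11, due 24, tardiness 0
B: 11→15, due 12, tardiness 3
C: 15→18, due 18, tardiness 0
D: 18→26, due 19, tardiness 7
Sum = 0+3+0+7 = 10.

10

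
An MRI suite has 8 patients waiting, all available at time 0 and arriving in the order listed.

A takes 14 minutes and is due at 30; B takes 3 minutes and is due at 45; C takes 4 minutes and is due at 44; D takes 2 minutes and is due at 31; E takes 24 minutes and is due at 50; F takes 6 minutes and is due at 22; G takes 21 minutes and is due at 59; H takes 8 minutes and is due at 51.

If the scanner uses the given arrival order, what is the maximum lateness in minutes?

FIFO (arrival order): A B C D E F G H.
A: 0→14, due 30, lateness -16
B: 14→17, due 45, lateness -28
C: 17→21, due 44, lateness -23
D: 21→23, due 31, lateness -8
E: 23→47, due 50, lateness -3
F: 47→53, due 22, lateness 31
G: 53→74, due 59, lateness 15
H: 74→82, due 51, lateness 31
Maximum = 31.

31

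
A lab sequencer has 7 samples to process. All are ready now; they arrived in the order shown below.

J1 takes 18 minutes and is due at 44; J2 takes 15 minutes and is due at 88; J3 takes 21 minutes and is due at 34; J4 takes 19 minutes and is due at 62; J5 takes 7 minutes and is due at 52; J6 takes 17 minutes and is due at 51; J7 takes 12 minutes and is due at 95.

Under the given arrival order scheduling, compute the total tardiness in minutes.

FIFO (arrival order): J1 J2 J3 J4 J5 J6 J7.
J1: 0→18, due 44, tardiness 0
J2: 18→33, due 88, tardiness 0
J3: 33→54, due 34, tardiness 20
J4: 54→73, due 62, tardiness 11
J5: 73→80, due 52, tardiness 28
J6: 80→97, due 51, tardiness 46
J7: 97→109, due 95, tardiness 14
Sum = 0+0+20+11+28+46+14 = 119.

119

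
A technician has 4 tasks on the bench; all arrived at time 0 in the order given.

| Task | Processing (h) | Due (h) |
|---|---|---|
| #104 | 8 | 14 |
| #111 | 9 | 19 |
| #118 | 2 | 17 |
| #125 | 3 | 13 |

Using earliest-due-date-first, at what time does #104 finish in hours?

11

EDD (increasing due date): #125 #104 #118 #111.
#125: 0→3
#104: 3→11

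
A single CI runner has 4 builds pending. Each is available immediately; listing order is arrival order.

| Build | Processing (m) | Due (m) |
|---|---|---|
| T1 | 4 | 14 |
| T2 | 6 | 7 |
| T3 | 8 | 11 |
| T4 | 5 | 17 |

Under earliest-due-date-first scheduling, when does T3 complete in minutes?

EDD (increasing due date): T2 T3 T1 T4.
T2: 0→6
T3: 6→14

14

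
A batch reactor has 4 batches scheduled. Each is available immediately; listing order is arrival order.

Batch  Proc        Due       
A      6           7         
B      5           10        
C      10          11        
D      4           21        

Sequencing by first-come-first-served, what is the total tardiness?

15

FIFO (arrival order): A B C D.
A: 0→6, due 7, tardiness 0
B: 6→11, due 10, tardiness 1
C: 11→21, due 11, tardiness 10
D: 21→25, due 21, tardiness 4
Sum = 0+1+10+4 = 15.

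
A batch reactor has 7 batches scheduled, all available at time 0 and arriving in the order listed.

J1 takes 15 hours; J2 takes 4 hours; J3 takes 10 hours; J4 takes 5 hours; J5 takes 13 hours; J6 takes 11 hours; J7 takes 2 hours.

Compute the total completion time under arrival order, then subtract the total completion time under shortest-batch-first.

85

FIFO (arrival order): J1 J2 J3 J4 J5 J6 J7.
J1: 0→15
J2: 15→19
J3: 19→29
J4: 29→34
J5: 34→47
J6: 47→58
J7: 58→60
Sum = 15+19+29+34+47+58+60 = 262.
SPT (increasing processing time): J7 J2 J4 J3 J6 J5 J1.
J7: 0→2
J2: 2→6
J4: 6→11
J3: 11→21
J6: 21→32
J5: 32→45
J1: 45→60
Sum = 2+6+11+21+32+45+60 = 177.
Difference = 262 − 177 = 85.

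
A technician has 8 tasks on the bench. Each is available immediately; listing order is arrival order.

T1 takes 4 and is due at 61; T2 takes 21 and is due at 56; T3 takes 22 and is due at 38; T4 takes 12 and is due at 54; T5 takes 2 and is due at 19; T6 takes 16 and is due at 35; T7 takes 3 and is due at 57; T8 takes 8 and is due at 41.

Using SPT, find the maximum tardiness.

50

SPT (increasing processing time): T5 T7 T1 T8 T4 T6 T2 T3.
T5: 0→2, due 19, tardiness 0
T7: 2→5, due 57, tardiness 0
T1: 5→9, due 61, tardiness 0
T8: 9→17, due 41, tardiness 0
T4: 17→29, due 54, tardiness 0
T6: 29→45, due 35, tardiness 10
T2: 45→66, due 56, tardiness 10
T3: 66→88, due 38, tardiness 50
Maximum = 50.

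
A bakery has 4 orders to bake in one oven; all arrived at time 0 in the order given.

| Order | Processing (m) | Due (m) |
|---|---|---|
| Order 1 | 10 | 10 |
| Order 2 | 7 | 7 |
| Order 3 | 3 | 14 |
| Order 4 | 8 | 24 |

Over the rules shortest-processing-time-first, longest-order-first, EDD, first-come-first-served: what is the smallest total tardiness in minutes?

SPT (increasing processing time): Order 3 Order 2 Order 4 Order 1.
Order 3: 0→3, due 14, tardiness 0
Order 2: 3→10, due 7, tardiness 3
Order 4: 10→18, due 24, tardiness 0
Order 1: 18→28, due 10, tardiness 18
Sum = 0+3+0+18 = 21.
LPT (decreasing processing time): Order 1 Order 4 Order 2 Order 3.
Order 1: 0→10, due 10, tardiness 0
Order 4: 10→18, due 24, tardiness 0
Order 2: 18→25, due 7, tardiness 18
Order 3: 25→28, due 14, tardiness 14
Sum = 0+0+18+14 = 32.
EDD (increasing due date): Order 2 Order 1 Order 3 Order 4.
Order 2: 0→7, due 7, tardiness 0
Order 1: 7→17, due 10, tardiness 7
Order 3: 17→20, due 14, tardiness 6
Order 4: 20→28, due 24, tardiness 4
Sum = 0+7+6+4 = 17.
FIFO (arrival order): Order 1 Order 2 Order 3 Order 4.
Order 1: 0→10, due 10, tardiness 0
Order 2: 10→17, due 7, tardiness 10
Order 3: 17→20, due 14, tardiness 6
Order 4: 20→28, due 24, tardiness 4
Sum = 0+10+6+4 = 20.
SPT 21, LPT 32, EDD 17, FIFO 20 → minimum 17.

17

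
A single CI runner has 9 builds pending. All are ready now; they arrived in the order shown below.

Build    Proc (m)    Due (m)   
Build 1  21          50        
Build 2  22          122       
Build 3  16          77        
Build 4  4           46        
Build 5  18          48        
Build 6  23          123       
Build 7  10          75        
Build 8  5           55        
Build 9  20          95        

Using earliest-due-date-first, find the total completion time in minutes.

EDD (increasing due date): Build 4 Build 5 Build 1 Build 8 Build 7 Build 3 Build 9 Build 2 Build 6.
Build 4: 0→4
Build 5: 4→22
Build 1: 22→43
Build 8: 43→48
Build 7: 48→58
Build 3: 58→74
Build 9: 74→94
Build 2: 94→116
Build 6: 116→139
Sum = 4+22+43+48+58+74+94+116+139 = 598.

598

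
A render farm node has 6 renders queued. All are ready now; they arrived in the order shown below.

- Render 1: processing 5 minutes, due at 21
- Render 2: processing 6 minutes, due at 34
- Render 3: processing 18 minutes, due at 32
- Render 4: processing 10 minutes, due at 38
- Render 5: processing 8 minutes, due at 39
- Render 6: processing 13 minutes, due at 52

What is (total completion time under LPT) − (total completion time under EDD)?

51

LPT (decreasing processing time): Render 3 Render 6 Render 4 Render 5 Render 2 Render 1.
Render 3: 0→18
Render 6: 18→31
Render 4: 31→41
Render 5: 41→49
Render 2: 49→55
Render 1: 55→60
Sum = 18+31+41+49+55+60 = 254.
EDD (increasing due date): Render 1 Render 3 Render 2 Render 4 Render 5 Render 6.
Render 1: 0→5
Render 3: 5→23
Render 2: 23→29
Render 4: 29→39
Render 5: 39→47
Render 6: 47→60
Sum = 5+23+29+39+47+60 = 203.
Difference = 254 − 203 = 51.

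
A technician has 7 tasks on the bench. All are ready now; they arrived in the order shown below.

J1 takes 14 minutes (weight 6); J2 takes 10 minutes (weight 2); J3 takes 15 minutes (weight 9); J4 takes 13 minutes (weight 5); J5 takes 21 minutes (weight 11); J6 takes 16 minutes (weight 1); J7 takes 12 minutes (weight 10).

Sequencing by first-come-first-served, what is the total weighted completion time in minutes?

FIFO (arrival order): J1 J2 J3 J4 J5 J6 J7.
J1: finishes 14, weight 6, w·C = 84
J2: finishes 24, weight 2, w·C = 48
J3: finishes 39, weight 9, w·C = 351
J4: finishes 52, weight 5, w·C = 260
J5: finishes 73, weight 11, w·C = 803
J6: finishes 89, weight 1, w·C = 89
J7: finishes 101, weight 10, w·C = 1010
Sum = 84+48+351+260+803+89+1010 = 2645.

2645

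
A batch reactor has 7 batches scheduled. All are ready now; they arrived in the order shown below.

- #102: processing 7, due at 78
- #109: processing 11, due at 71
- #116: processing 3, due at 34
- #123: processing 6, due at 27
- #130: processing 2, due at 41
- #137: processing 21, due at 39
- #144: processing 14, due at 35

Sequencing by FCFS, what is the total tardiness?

40

FIFO (arrival order): #102 #109 #116 #123 #130 #137 #144.
#102: 0→7, due 78, tardiness 0
#109: 7→18, due 71, tardiness 0
#116: 18→21, due 34, tardiness 0
#123: 21→27, due 27, tardiness 0
#130: 27→29, due 41, tardiness 0
#137: 29→50, due 39, tardiness 11
#144: 50→64, due 35, tardiness 29
Sum = 0+0+0+0+0+11+29 = 40.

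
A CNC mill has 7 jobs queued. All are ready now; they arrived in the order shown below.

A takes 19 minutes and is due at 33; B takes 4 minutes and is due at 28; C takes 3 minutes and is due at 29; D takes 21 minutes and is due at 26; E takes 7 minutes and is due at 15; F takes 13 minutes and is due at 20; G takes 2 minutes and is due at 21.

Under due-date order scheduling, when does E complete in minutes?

EDD (increasing due date): E F G D B C A.
E: 0→7

7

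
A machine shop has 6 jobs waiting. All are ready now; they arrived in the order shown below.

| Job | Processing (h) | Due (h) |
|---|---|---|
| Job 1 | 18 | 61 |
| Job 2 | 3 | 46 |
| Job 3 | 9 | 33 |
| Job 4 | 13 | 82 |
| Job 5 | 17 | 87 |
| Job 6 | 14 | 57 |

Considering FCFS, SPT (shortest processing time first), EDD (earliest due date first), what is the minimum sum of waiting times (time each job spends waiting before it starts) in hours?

135

FIFO (arrival order): Job 1 Job 2 Job 3 Job 4 Job 5 Job 6.
Job 1: waits 0, runs 0→18
Job 2: waits 18, runs 18→21
Job 3: waits 21, runs 21→30
Job 4: waits 30, runs 30→43
Job 5: waits 43, runs 43→60
Job 6: waits 60, runs 60→74
Sum = 0+18+21+30+43+60 = 172.
SPT (increasing processing time): Job 2 Job 3 Job 4 Job 6 Job 5 Job 1.
Job 2: waits 0, runs 0→3
Job 3: waits 3, runs 3→12
Job 4: waits 12, runs 12→25
Job 6: waits 25, runs 25→39
Job 5: waits 39, runs 39→56
Job 1: waits 56, runs 56→74
Sum = 0+3+12+25+39+56 = 135.
EDD (increasing due date): Job 3 Job 2 Job 6 Job 1 Job 4 Job 5.
Job 3: waits 0, runs 0→9
Job 2: waits 9, runs 9→12
Job 6: waits 12, runs 12→26
Job 1: waits 26, runs 26→44
Job 4: waits 44, runs 44→57
Job 5: waits 57, runs 57→74
Sum = 0+9+12+26+44+57 = 148.
FIFO 172, SPT 135, EDD 148 → minimum 135.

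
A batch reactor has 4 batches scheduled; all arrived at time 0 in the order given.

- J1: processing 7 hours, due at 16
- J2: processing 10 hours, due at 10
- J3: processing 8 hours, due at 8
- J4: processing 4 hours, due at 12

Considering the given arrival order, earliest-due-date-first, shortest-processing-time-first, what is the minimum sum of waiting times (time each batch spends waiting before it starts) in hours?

34

FIFO (arrival order): J1 J2 J3 J4.
J1: waits 0, runs 0→7
J2: waits 7, runs 7→17
J3: waits 17, runs 17→25
J4: waits 25, runs 25→29
Sum = 0+7+17+25 = 49.
EDD (increasing due date): J3 J2 J4 J1.
J3: waits 0, runs 0→8
J2: waits 8, runs 8→18
J4: waits 18, runs 18→22
J1: waits 22, runs 22→29
Sum = 0+8+18+22 = 48.
SPT (increasing processing time): J4 J1 J3 J2.
J4: waits 0, runs 0→4
J1: waits 4, runs 4→11
J3: waits 11, runs 11→19
J2: waits 19, runs 19→29
Sum = 0+4+11+19 = 34.
FIFO 49, EDD 48, SPT 34 → minimum 34.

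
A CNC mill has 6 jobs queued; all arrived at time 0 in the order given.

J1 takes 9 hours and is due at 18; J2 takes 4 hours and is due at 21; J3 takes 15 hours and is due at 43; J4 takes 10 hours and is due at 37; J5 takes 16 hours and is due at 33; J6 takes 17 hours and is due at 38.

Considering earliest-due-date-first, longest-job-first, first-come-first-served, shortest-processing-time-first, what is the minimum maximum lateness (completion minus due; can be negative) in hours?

28

EDD (increasing due date): J1 J2 J5 J4 J6 J3.
J1: 0→9, due 18, lateness -9
J2: 9→13, due 21, lateness -8
J5: 13→29, due 33, lateness -4
J4: 29→39, due 37, lateness 2
J6: 39→56, due 38, lateness 18
J3: 56→71, due 43, lateness 28
Maximum = 28.
LPT (decreasing processing time): J6 J5 J3 J4 J1 J2.
J6: 0→17, due 38, lateness -21
J5: 17→33, due 33, lateness 0
J3: 33→48, due 43, lateness 5
J4: 48→58, due 37, lateness 21
J1: 58→67, due 18, lateness 49
J2: 67→71, due 21, lateness 50
Maximum = 50.
FIFO (arrival order): J1 J2 J3 J4 J5 J6.
J1: 0→9, due 18, lateness -9
J2: 9→13, due 21, lateness -8
J3: 13→28, due 43, lateness -15
J4: 28→38, due 37, lateness 1
J5: 38→54, due 33, lateness 21
J6: 54→71, due 38, lateness 33
Maximum = 33.
SPT (increasing processing time): J2 J1 J4 J3 J5 J6.
J2: 0→4, due 21, lateness -17
J1: 4→13, due 18, lateness -5
J4: 13→23, due 37, lateness -14
J3: 23→38, due 43, lateness -5
J5: 38→54, due 33, lateness 21
J6: 54→71, due 38, lateness 33
Maximum = 33.
EDD 28, LPT 50, FIFO 33, SPT 33 → minimum 28.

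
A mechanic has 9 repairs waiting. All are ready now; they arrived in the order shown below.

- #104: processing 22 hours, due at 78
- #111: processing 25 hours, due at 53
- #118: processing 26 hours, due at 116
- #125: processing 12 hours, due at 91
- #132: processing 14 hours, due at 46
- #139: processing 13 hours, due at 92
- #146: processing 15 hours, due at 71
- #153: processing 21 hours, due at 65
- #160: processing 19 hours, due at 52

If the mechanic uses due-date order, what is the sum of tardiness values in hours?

217

EDD (increasing due date): #132 #160 #111 #153 #146 #104 #125 #139 #118.
#132: 0→14, due 46, tardiness 0
#160: 14→33, due 52, tardiness 0
#111: 33→58, due 53, tardiness 5
#153: 58→79, due 65, tardiness 14
#146: 79→94, due 71, tardiness 23
#104: 94→116, due 78, tardiness 38
#125: 116→128, due 91, tardiness 37
#139: 128→141, due 92, tardiness 49
#118: 141→167, due 116, tardiness 51
Sum = 0+0+5+14+23+38+37+49+51 = 217.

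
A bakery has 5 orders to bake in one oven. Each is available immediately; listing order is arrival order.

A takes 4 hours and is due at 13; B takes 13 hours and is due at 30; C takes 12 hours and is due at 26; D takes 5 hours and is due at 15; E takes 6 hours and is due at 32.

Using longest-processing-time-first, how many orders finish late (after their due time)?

2

LPT (decreasing processing time): B C E D A.
B: 0→13, due 30, tardiness 0
C: 13→25, due 26, tardiness 0
E: 25→31, due 32, tardiness 0
D: 31→36, due 15, tardiness 21
A: 36→40, due 13, tardiness 27
Late orders: 2.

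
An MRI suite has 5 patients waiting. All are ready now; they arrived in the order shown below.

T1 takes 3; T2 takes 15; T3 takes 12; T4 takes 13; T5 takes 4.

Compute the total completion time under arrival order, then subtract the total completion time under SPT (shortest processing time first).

33

FIFO (arrival order): T1 T2 T3 T4 T5.
T1: 0→3
T2: 3→18
T3: 18→30
T4: 30→43
T5: 43→47
Sum = 3+18+30+43+47 = 141.
SPT (increasing processing time): T1 T5 T3 T4 T2.
T1: 0→3
T5: 3→7
T3: 7→19
T4: 19→32
T2: 32→47
Sum = 3+7+19+32+47 = 108.
Difference = 141 − 108 = 33.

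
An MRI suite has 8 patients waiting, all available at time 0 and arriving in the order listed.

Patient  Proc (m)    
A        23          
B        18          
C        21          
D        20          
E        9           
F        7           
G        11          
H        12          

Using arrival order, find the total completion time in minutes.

FIFO (arrival order): A B C D E F G H.
A: 0→23
B: 23→41
C: 41→62
D: 62→82
E: 82→91
F: 91→98
G: 98→109
H: 109→121
Sum = 23+41+62+82+91+98+109+121 = 627.

627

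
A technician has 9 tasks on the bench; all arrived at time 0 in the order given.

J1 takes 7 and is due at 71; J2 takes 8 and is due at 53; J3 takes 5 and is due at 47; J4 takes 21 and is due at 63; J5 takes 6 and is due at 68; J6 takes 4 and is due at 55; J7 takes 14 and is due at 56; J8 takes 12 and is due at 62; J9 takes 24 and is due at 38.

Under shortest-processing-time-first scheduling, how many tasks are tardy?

SPT (increasing processing time): J6 J3 J5 J1 J2 J8 J7 J4 J9.
J6: 0→4, due 55, tardiness 0
J3: 4→9, due 47, tardiness 0
J5: 9→15, due 68, tardiness 0
J1: 15→22, due 71, tardiness 0
J2: 22→30, due 53, tardiness 0
J8: 30→42, due 62, tardiness 0
J7: 42→56, due 56, tardiness 0
J4: 56→77, due 63, tardiness 14
J9: 77→101, due 38, tardiness 63
Late tasks: 2.

2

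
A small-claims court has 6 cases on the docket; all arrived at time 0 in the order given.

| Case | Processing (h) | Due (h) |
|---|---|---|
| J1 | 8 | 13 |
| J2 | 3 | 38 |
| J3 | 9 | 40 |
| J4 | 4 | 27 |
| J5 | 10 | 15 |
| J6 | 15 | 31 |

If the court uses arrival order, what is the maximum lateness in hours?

19

FIFO (arrival order): J1 J2 J3 J4 J5 J6.
J1: 0→8, due 13, lateness -5
J2: 8→11, due 38, lateness -27
J3: 11→20, due 40, lateness -20
J4: 20→24, due 27, lateness -3
J5: 24→34, due 15, lateness 19
J6: 34→49, due 31, lateness 18
Maximum = 19.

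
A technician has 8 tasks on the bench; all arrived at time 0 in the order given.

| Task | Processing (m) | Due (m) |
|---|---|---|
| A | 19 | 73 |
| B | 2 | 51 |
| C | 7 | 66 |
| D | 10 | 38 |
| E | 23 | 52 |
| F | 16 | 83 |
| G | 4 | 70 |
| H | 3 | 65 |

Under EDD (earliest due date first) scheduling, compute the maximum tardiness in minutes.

1

EDD (increasing due date): D B E H C G A F.
D: 0→10, due 38, tardiness 0
B: 10→12, due 51, tardiness 0
E: 12→35, due 52, tardiness 0
H: 35→38, due 65, tardiness 0
C: 38→45, due 66, tardiness 0
G: 45→49, due 70, tardiness 0
A: 49→68, due 73, tardiness 0
F: 68→84, due 83, tardiness 1
Maximum = 1.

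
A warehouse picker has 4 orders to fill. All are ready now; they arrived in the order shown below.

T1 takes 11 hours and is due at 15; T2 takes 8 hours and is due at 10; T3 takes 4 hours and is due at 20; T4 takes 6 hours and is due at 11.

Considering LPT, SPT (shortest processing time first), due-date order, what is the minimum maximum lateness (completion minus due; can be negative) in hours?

10

LPT (decreasing processing time): T1 T2 T4 T3.
T1: 0→11, due 15, lateness -4
T2: 11→19, due 10, lateness 9
T4: 19→25, due 11, lateness 14
T3: 25→29, due 20, lateness 9
Maximum = 14.
SPT (increasing processing time): T3 T4 T2 T1.
T3: 0→4, due 20, lateness -16
T4: 4→10, due 11, lateness -1
T2: 10→18, due 10, lateness 8
T1: 18→29, due 15, lateness 14
Maximum = 14.
EDD (increasing due date): T2 T4 T1 T3.
T2: 0→8, due 10, lateness -2
T4: 8→14, due 11, lateness 3
T1: 14→25, due 15, lateness 10
T3: 25→29, due 20, lateness 9
Maximum = 10.
LPT 14, SPT 14, EDD 10 → minimum 10.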